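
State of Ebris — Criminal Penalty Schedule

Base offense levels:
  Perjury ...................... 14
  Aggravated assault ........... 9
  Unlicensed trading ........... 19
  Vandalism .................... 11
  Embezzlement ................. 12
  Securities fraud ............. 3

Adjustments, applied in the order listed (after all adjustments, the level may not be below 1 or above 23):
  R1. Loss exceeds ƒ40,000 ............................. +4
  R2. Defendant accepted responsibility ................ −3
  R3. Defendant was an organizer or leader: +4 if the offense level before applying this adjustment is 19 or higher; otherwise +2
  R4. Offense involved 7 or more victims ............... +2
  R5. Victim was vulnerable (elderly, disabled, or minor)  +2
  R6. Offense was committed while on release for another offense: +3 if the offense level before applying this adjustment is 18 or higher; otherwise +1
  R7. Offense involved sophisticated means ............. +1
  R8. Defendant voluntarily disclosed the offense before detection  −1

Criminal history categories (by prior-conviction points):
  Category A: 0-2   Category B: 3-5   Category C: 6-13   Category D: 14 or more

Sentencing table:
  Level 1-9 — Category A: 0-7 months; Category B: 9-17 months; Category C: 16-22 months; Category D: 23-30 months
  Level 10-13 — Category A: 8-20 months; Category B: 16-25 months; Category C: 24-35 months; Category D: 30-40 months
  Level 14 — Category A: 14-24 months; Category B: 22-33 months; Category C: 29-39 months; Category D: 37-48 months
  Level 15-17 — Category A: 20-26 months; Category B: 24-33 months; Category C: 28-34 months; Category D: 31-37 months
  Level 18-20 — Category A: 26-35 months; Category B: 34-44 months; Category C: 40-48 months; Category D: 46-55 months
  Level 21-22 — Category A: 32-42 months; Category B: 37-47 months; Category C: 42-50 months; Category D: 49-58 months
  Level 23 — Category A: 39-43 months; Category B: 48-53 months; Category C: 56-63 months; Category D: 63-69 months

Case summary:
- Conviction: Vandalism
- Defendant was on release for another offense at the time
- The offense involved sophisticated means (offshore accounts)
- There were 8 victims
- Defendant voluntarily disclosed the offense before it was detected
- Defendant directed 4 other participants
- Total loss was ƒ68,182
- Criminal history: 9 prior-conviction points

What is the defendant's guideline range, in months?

Base offense level for vandalism: 11.
R1 applies: 11 + 4 = 15.
R2 does not apply.
R3 applies (level before this adjustment is 15 < 19, so +2): 15 + 2 = 17.
R4 applies: 17 + 2 = 19.
R5 does not apply.
R6 applies (level before this adjustment is 19 ≥ 18, so +3): 19 + 3 = 22.
R7 applies: 22 + 1 = 23.
R8 applies: 23 − 1 = 22.
Final offense level: 22.
Criminal history: 9 prior points → Category C (6-13).
Level 22 falls in the 21-22 band.
Grid: Level 21-22 × Category C = 42-50 months.

42-50 months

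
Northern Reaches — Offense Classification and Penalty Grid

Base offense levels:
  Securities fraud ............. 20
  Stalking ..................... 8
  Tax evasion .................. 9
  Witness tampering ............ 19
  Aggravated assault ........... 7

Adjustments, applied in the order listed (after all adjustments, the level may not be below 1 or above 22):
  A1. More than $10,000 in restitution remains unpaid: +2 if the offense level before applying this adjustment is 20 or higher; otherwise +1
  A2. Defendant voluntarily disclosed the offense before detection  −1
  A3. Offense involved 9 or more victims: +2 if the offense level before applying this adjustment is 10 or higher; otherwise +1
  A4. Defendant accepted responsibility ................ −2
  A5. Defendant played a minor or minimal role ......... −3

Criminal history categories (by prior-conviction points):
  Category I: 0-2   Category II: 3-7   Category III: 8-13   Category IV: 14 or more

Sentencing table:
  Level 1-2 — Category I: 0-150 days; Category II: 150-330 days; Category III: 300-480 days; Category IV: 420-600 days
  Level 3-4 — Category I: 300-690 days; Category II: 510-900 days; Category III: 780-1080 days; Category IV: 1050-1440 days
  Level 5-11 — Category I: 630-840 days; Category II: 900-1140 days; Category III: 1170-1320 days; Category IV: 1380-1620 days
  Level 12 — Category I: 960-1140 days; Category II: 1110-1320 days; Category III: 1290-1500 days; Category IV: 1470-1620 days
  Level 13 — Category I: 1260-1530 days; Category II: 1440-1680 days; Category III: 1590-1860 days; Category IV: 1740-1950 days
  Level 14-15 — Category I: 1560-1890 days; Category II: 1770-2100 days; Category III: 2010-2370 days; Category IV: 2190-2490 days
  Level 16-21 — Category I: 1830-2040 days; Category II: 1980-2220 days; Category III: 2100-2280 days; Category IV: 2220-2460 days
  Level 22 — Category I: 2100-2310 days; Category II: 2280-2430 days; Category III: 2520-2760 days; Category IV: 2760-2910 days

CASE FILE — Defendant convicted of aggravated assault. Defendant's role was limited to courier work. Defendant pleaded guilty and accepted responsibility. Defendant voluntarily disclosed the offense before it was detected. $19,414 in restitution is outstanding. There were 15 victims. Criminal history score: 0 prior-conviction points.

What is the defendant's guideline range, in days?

Base offense level for aggravated assault: 7.
A1 applies (level before this adjustment is 7 < 20, so +1): 7 + 1 = 8.
A2 applies: 8 − 1 = 7.
A3 applies (level before this adjustment is 7 < 10, so +1): 7 + 1 = 8.
A4 applies: 8 − 2 = 6.
A5 applies: 6 − 3 = 3.
Final offense level: 3.
Criminal history: 0 prior points → Category I (0-2).
Level 3 falls in the 3-4 band.
Grid: Level 3-4 × Category I = 300-690 days.

300-690 days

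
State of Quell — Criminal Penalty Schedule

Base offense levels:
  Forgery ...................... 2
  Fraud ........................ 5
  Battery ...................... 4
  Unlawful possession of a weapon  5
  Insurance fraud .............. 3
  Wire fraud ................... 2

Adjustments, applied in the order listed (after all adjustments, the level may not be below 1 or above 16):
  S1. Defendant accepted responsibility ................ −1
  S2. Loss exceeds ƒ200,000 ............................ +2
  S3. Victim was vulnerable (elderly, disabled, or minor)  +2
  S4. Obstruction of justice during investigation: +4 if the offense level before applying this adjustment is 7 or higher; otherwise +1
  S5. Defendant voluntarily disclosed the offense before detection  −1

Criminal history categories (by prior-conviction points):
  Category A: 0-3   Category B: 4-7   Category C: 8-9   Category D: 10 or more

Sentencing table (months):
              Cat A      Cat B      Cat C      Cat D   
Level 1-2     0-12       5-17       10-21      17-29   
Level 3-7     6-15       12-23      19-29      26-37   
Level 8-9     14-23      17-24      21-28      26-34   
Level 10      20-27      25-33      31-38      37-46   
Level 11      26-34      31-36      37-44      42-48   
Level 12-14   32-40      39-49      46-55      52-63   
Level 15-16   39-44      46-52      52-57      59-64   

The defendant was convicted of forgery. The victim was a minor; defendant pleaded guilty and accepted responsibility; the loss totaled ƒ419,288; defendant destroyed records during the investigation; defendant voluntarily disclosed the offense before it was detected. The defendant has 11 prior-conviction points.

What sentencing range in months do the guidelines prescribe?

Base offense level for forgery: 2.
S1 applies: 2 − 1 = 1.
S2 applies: 1 + 2 = 3.
S3 applies: 3 + 2 = 5.
S4 applies (level before this adjustment is 5 < 7, so +1): 5 + 1 = 6.
S5 applies: 6 − 1 = 5.
Final offense level: 5.
Criminal history: 11 prior points → Category D (10+).
Level 5 falls in the 3-7 band.
Grid: Level 3-7 × Category D = 26-37 months.

26-37 months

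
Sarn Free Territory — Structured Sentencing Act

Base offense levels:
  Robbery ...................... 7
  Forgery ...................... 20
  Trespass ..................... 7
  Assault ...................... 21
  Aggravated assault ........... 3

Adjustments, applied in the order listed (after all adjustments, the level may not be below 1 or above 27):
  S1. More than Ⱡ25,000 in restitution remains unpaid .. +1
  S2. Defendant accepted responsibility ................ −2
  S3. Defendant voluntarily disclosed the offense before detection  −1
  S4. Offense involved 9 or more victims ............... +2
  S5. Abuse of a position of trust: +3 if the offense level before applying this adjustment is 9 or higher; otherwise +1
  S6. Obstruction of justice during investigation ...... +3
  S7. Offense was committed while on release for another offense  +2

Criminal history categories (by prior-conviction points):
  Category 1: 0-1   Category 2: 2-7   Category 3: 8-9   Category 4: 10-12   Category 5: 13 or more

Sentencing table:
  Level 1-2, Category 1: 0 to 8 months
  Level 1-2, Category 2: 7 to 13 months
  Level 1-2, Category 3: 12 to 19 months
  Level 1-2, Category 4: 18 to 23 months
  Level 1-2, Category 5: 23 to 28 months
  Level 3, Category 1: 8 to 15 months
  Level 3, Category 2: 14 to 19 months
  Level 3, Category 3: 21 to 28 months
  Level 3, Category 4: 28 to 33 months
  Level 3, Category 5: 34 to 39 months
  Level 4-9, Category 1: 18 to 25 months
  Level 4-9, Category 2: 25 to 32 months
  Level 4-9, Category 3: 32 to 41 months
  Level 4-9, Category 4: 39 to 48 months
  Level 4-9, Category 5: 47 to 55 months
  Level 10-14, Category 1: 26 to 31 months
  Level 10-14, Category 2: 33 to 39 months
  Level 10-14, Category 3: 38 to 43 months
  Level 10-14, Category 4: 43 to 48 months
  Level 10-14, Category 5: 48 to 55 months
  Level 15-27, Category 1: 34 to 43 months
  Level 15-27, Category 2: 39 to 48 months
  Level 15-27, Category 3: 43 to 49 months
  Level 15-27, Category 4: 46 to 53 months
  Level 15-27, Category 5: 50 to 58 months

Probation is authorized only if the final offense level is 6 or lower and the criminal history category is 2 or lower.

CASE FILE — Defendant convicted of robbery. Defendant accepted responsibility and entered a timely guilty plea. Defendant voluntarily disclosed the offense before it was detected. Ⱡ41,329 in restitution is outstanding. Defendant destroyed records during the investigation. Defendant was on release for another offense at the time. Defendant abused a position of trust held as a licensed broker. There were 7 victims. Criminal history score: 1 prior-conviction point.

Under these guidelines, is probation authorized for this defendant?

Base offense level for robbery: 7.
S1 applies: 7 + 1 = 8.
S2 applies: 8 − 2 = 6.
S3 applies: 6 − 1 = 5.
S4 does not apply.
S5 applies (level before this adjustment is 5 < 9, so +1): 5 + 1 = 6.
S6 applies: 6 + 3 = 9.
S7 applies: 9 + 2 = 11.
Final offense level: 11.
Criminal history: 1 prior point → Category 1 (0-1).
Level 11 falls in the 10-14 band.
Grid: Level 10-14 × Category 1 = 26-31 months.
Probation check: level 11 > 6 and category 1 ≤ 2 → not eligible.

No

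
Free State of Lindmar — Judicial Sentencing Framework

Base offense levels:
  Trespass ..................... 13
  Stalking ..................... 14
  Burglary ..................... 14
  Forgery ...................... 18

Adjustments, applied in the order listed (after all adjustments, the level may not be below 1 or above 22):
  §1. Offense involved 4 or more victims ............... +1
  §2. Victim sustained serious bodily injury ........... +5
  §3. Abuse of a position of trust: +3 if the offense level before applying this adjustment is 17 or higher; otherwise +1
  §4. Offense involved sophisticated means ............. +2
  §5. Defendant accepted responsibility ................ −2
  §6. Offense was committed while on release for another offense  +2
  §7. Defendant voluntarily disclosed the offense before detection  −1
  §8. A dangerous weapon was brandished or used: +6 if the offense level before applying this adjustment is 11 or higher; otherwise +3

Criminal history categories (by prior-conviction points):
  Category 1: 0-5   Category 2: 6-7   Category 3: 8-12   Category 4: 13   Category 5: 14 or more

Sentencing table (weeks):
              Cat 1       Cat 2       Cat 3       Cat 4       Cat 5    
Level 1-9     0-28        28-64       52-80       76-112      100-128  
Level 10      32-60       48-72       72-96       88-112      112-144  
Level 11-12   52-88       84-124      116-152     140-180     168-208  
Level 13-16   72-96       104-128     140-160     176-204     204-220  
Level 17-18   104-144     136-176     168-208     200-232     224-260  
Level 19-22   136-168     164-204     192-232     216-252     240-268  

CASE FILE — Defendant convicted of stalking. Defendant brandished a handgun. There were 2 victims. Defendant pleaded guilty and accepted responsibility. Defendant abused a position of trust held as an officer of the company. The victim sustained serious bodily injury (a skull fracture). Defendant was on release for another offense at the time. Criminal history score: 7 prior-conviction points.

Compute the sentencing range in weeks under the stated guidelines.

Base offense level for stalking: 14.
§1 does not apply.
§2 applies: 14 + 5 = 19.
§3 applies (level before this adjustment is 19 ≥ 17, so +3): 19 + 3 = 22.
§4 does not apply.
§5 applies: 22 − 2 = 20.
§6 applies: 20 + 2 = 22.
§8 applies (level before this adjustment is 22 ≥ 11, so +6): 22 + 6 = 28.
Level 28 exceeds the maximum of 22; capped at 22.
Final offense level: 22.
Criminal history: 7 prior points → Category 2 (6-7).
Level 22 falls in the 19-22 band.
Grid: Level 19-22 × Category 2 = 164-204 weeks.

164-204 weeks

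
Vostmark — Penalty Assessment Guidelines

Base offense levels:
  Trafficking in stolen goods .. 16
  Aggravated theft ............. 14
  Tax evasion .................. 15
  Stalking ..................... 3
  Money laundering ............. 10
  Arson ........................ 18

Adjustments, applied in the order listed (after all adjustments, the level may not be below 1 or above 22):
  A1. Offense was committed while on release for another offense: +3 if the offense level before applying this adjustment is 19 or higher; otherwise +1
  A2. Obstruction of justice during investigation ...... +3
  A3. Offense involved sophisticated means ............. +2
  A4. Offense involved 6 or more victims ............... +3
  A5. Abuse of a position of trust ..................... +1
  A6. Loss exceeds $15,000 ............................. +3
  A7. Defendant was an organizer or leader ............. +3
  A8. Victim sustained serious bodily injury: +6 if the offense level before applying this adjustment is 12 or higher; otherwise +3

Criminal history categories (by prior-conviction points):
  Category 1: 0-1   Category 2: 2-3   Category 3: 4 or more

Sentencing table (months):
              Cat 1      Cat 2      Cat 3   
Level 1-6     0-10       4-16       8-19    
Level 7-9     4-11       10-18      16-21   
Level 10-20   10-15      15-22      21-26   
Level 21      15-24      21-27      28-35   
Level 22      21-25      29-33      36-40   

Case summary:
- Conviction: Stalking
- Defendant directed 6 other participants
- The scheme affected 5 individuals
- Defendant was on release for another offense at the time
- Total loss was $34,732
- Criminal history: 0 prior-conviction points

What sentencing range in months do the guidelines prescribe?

10-15 months

Base offense level for stalking: 3.
A1 applies (level before this adjustment is 3 < 19, so +1): 3 + 1 = 4.
A3 does not apply.
A5 does not apply.
A6 applies: 4 + 3 = 7.
A7 applies: 7 + 3 = 10.
Final offense level: 10.
Criminal history: 0 prior points → Category 1 (0-1).
Level 10 falls in the 10-20 band.
Grid: Level 10-20 × Category 1 = 10-15 months.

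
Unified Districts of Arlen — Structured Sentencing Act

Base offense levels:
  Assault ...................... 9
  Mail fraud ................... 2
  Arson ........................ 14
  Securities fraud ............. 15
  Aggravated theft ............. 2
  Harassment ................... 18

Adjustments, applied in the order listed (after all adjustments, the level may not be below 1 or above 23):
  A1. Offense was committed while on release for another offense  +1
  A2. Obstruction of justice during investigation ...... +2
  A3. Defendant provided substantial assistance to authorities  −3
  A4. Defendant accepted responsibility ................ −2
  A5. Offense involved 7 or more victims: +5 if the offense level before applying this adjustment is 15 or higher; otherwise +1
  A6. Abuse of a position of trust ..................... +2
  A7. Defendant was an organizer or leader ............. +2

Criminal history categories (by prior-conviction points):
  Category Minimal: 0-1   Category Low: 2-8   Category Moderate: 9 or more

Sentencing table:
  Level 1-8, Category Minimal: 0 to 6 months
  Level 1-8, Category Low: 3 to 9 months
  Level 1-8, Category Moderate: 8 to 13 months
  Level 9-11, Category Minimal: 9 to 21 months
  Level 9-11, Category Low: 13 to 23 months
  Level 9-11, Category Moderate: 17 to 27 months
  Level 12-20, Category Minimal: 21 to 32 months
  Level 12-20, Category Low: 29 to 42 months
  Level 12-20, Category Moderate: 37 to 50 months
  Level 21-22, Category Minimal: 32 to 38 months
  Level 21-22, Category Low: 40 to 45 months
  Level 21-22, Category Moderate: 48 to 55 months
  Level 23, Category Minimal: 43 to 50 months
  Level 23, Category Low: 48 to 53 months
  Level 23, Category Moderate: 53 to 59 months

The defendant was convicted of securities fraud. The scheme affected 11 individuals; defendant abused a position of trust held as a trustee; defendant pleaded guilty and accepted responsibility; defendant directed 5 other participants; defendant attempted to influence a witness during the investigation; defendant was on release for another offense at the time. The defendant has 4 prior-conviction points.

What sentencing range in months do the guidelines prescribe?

Base offense level for securities fraud: 15.
A1 applies: 15 + 1 = 16.
A2 applies: 16 + 2 = 18.
A4 applies: 18 − 2 = 16.
A5 applies (level before this adjustment is 16 ≥ 15, so +5): 16 + 5 = 21.
A6 applies: 21 + 2 = 23.
A7 applies: 23 + 2 = 25.
Level 25 exceeds the maximum of 23; capped at 23.
Final offense level: 23.
Criminal history: 4 prior points → Category Low (2-8).
Level 23 falls in the 23 band.
Grid: Level 23 × Category Low = 48-53 months.

48-53 months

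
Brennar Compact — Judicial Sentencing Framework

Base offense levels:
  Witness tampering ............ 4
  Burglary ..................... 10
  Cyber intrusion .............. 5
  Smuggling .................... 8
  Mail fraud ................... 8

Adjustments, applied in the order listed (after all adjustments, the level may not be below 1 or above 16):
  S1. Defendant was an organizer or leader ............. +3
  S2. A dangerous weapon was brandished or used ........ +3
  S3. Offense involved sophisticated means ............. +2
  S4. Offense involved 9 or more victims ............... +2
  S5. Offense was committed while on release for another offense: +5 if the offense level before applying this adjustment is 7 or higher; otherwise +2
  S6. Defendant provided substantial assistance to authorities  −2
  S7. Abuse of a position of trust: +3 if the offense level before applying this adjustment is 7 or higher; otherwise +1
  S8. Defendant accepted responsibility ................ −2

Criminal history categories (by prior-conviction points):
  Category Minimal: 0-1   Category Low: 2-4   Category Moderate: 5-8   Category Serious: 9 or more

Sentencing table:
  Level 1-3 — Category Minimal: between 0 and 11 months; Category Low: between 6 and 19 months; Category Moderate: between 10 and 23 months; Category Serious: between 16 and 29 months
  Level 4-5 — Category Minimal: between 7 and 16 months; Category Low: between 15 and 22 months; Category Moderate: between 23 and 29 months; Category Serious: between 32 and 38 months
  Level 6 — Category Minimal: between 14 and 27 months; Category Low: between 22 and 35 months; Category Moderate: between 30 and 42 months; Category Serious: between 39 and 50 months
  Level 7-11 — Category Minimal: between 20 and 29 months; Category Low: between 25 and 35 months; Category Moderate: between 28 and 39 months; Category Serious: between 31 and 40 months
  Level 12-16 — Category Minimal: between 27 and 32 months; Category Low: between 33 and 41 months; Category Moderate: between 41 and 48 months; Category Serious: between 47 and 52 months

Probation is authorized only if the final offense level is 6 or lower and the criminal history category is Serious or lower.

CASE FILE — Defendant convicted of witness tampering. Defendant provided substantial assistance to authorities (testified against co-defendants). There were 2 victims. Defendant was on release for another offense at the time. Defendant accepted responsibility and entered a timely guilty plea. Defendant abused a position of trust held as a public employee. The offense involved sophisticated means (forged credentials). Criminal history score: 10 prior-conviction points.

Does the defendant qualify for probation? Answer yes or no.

Base offense level for witness tampering: 4.
S1 does not apply.
S3 applies: 4 + 2 = 6.
S4 does not apply.
S5 applies (level before this adjustment is 6 < 7, so +2): 6 + 2 = 8.
S6 applies: 8 − 2 = 6.
S7 applies (level before this adjustment is 6 < 7, so +1): 6 + 1 = 7.
S8 applies: 7 − 2 = 5.
Final offense level: 5.
Criminal history: 10 prior points → Category Serious (9+).
Level 5 falls in the 4-5 band.
Grid: Level 4-5 × Category Serious = 32-38 months.
Probation check: level 5 ≤ 6 and category Serious ≤ Serious → eligible.

Yes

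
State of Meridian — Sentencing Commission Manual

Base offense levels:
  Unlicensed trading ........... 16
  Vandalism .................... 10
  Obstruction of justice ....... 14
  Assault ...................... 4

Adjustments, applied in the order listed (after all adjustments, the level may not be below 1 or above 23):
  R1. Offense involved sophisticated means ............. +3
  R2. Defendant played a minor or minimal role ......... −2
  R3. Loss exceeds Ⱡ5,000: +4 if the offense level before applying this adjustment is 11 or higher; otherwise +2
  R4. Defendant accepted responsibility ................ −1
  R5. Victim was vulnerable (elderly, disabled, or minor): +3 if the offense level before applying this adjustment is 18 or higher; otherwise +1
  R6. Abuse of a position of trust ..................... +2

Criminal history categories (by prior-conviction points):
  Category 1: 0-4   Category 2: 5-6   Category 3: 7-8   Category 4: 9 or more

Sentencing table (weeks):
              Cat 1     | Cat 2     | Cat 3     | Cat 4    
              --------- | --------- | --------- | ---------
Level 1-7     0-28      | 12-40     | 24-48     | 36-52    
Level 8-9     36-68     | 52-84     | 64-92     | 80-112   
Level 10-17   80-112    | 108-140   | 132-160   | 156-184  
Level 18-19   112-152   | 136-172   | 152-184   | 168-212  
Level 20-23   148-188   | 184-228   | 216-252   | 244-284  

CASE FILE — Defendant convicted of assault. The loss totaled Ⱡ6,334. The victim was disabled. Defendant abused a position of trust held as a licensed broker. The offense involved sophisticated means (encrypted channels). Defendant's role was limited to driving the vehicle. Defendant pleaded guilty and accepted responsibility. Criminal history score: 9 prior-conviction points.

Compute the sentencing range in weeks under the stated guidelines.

80-112 weeks

Base offense level for assault: 4.
R1 applies: 4 + 3 = 7.
R2 applies: 7 − 2 = 5.
R3 applies (level before this adjustment is 5 < 11, so +2): 5 + 2 = 7.
R4 applies: 7 − 1 = 6.
R5 applies (level before this adjustment is 6 < 18, so +1): 6 + 1 = 7.
R6 applies: 7 + 2 = 9.
Final offense level: 9.
Criminal history: 9 prior points → Category 4 (9+).
Level 9 falls in the 8-9 band.
Grid: Level 8-9 × Category 4 = 80-112 weeks.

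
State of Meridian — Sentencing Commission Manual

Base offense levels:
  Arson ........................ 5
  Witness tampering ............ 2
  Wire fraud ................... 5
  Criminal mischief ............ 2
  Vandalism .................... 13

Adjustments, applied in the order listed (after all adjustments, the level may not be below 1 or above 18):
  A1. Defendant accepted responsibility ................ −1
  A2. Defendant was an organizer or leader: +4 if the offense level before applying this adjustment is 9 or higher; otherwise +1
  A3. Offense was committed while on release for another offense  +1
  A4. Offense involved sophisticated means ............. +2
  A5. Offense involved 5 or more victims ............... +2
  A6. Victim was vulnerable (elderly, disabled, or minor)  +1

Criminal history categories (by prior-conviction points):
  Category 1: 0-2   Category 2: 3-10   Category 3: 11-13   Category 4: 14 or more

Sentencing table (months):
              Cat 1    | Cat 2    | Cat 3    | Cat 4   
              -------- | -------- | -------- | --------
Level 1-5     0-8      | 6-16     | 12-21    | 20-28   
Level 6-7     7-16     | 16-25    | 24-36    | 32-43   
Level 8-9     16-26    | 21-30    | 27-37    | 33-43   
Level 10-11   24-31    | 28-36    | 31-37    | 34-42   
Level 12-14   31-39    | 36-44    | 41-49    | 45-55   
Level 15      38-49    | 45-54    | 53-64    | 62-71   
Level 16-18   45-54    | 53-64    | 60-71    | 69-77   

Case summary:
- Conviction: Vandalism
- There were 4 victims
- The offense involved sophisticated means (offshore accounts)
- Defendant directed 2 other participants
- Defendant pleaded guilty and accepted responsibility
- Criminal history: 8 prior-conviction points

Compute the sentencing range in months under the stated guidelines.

53-64 months

Base offense level for vandalism: 13.
A1 applies: 13 − 1 = 12.
A2 applies (level before this adjustment is 12 ≥ 9, so +4): 12 + 4 = 16.
A3 does not apply.
A4 applies: 16 + 2 = 18.
A6 does not apply.
Final offense level: 18.
Criminal history: 8 prior points → Category 2 (3-10).
Level 18 falls in the 16-18 band.
Grid: Level 16-18 × Category 2 = 53-64 months.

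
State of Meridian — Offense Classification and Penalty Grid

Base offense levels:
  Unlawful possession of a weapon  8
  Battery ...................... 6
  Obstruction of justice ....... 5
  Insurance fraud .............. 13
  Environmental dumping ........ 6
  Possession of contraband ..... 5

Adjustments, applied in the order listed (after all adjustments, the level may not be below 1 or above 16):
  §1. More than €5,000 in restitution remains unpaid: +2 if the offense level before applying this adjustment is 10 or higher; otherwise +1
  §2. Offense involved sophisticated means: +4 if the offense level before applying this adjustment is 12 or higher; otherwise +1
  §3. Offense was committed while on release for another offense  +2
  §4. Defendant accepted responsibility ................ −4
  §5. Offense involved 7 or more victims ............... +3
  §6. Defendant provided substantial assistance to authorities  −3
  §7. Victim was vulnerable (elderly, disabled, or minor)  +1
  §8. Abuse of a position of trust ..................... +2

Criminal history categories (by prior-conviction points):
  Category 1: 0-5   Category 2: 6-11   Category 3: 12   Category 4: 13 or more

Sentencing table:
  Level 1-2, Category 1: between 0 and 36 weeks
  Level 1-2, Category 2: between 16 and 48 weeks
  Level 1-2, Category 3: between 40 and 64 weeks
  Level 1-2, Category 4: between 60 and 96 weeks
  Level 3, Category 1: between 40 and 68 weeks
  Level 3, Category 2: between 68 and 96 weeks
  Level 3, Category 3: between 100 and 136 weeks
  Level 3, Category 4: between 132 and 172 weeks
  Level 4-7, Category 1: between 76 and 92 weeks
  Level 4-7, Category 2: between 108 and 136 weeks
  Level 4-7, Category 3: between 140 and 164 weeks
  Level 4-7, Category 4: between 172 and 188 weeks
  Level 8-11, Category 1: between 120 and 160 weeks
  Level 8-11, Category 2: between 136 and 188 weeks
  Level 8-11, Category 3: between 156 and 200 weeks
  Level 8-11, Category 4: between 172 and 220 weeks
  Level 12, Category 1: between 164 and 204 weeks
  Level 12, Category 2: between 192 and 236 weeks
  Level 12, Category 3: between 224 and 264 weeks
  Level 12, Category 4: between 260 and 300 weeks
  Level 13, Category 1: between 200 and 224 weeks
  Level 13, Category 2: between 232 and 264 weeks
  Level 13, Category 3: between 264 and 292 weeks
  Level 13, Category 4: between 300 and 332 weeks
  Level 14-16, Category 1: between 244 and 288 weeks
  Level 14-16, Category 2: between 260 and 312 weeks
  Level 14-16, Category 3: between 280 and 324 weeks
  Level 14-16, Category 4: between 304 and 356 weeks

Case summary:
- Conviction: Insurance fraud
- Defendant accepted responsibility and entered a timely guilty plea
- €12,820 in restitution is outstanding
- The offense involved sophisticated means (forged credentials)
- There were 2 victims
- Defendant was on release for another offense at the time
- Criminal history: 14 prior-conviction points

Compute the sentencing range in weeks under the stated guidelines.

304-356 weeks

Base offense level for insurance fraud: 13.
§1 applies (level before this adjustment is 13 ≥ 10, so +2): 13 + 2 = 15.
§2 applies (level before this adjustment is 15 ≥ 12, so +4): 15 + 4 = 19.
§3 applies: 19 + 2 = 21.
§4 applies: 21 − 4 = 17.
§5 does not apply.
Level 17 exceeds the maximum of 16; capped at 16.
Final offense level: 16.
Criminal history: 14 prior points → Category 4 (13+).
Level 16 falls in the 14-16 band.
Grid: Level 14-16 × Category 4 = 304-356 weeks.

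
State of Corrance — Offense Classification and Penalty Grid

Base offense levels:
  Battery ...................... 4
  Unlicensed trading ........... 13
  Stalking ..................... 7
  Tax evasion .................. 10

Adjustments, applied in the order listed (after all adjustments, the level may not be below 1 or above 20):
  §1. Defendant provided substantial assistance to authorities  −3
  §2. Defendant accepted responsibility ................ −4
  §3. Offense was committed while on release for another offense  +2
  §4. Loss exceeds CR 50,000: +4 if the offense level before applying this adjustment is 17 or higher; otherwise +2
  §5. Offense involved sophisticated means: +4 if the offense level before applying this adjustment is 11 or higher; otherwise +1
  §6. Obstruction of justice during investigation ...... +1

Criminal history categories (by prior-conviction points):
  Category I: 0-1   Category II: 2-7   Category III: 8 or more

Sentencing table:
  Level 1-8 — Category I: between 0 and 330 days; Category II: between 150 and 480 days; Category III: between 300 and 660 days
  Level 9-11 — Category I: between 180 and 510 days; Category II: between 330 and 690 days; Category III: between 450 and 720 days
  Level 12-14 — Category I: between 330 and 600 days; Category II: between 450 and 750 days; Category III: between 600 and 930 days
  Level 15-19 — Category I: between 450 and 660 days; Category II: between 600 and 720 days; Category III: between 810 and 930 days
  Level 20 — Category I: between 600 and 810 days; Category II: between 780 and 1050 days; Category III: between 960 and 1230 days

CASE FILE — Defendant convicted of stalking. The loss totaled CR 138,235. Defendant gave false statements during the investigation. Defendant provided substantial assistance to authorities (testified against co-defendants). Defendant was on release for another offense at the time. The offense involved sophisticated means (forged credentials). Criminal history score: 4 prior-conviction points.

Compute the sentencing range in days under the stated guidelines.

330-690 days

Base offense level for stalking: 7.
§1 applies: 7 − 3 = 4.
§2 does not apply.
§3 applies: 4 + 2 = 6.
§4 applies (level before this adjustment is 6 < 17, so +2): 6 + 2 = 8.
§5 applies (level before this adjustment is 8 < 11, so +1): 8 + 1 = 9.
§6 applies: 9 + 1 = 10.
Final offense level: 10.
Criminal history: 4 prior points → Category II (2-7).
Level 10 falls in the 9-11 band.
Grid: Level 9-11 × Category II = 330-690 days.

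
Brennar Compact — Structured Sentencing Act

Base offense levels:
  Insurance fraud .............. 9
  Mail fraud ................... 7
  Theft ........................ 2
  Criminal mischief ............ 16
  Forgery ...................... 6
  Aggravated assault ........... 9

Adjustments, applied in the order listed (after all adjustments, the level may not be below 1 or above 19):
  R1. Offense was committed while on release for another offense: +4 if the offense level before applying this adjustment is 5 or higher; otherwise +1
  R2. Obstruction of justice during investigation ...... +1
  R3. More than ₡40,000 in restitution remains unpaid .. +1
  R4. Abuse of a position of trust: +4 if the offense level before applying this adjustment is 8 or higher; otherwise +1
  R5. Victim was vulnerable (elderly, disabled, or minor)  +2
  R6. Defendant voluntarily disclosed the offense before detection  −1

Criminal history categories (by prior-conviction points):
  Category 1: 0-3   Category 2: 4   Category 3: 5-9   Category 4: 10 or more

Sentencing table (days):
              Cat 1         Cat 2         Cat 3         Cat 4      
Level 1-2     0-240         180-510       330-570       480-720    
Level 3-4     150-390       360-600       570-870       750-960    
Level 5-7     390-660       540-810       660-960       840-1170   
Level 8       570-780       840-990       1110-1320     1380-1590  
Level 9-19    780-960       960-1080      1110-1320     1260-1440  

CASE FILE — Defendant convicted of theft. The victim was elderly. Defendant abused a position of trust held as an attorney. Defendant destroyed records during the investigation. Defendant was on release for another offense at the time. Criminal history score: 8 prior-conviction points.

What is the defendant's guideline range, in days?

660-960 days

Base offense level for theft: 2.
R1 applies (level before this adjustment is 2 < 5, so +1): 2 + 1 = 3.
R2 applies: 3 + 1 = 4.
R3 does not apply.
R4 applies (level before this adjustment is 4 < 8, so +1): 4 + 1 = 5.
R5 applies: 5 + 2 = 7.
R6 does not apply.
Final offense level: 7.
Criminal history: 8 prior points → Category 3 (5-9).
Level 7 falls in the 5-7 band.
Grid: Level 5-7 × Category 3 = 660-960 days.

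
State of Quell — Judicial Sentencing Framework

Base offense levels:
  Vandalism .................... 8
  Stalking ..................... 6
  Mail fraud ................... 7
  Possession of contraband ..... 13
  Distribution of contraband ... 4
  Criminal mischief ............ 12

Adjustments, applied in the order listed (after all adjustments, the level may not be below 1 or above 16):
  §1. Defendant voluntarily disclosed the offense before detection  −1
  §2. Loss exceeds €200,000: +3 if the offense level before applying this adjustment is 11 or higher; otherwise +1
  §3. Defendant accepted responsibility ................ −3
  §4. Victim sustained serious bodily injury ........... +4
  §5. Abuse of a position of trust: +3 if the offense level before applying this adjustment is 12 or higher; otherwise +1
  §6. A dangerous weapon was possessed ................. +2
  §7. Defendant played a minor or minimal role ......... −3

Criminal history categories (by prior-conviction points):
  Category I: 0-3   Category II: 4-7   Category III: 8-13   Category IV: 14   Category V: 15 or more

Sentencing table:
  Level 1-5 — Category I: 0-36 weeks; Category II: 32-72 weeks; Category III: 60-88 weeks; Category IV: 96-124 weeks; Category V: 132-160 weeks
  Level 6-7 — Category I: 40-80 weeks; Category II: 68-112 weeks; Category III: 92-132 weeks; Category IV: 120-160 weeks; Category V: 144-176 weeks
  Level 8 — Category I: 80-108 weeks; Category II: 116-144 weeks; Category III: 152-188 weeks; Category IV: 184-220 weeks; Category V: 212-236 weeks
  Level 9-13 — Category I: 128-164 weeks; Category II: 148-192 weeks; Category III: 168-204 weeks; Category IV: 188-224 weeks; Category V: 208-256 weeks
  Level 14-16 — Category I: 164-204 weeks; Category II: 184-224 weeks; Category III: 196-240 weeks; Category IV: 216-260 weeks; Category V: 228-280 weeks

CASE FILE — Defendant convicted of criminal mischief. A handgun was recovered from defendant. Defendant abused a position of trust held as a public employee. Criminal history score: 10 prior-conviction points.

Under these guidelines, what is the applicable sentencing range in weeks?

Base offense level for criminal mischief: 12.
§3 does not apply.
§5 applies (level before this adjustment is 12 ≥ 12, so +3): 12 + 3 = 15.
§6 applies: 15 + 2 = 17.
§7 does not apply.
Level 17 exceeds the maximum of 16; capped at 16.
Final offense level: 16.
Criminal history: 10 prior points → Category III (8-13).
Level 16 falls in the 14-16 band.
Grid: Level 14-16 × Category III = 196-240 weeks.

196-240 weeks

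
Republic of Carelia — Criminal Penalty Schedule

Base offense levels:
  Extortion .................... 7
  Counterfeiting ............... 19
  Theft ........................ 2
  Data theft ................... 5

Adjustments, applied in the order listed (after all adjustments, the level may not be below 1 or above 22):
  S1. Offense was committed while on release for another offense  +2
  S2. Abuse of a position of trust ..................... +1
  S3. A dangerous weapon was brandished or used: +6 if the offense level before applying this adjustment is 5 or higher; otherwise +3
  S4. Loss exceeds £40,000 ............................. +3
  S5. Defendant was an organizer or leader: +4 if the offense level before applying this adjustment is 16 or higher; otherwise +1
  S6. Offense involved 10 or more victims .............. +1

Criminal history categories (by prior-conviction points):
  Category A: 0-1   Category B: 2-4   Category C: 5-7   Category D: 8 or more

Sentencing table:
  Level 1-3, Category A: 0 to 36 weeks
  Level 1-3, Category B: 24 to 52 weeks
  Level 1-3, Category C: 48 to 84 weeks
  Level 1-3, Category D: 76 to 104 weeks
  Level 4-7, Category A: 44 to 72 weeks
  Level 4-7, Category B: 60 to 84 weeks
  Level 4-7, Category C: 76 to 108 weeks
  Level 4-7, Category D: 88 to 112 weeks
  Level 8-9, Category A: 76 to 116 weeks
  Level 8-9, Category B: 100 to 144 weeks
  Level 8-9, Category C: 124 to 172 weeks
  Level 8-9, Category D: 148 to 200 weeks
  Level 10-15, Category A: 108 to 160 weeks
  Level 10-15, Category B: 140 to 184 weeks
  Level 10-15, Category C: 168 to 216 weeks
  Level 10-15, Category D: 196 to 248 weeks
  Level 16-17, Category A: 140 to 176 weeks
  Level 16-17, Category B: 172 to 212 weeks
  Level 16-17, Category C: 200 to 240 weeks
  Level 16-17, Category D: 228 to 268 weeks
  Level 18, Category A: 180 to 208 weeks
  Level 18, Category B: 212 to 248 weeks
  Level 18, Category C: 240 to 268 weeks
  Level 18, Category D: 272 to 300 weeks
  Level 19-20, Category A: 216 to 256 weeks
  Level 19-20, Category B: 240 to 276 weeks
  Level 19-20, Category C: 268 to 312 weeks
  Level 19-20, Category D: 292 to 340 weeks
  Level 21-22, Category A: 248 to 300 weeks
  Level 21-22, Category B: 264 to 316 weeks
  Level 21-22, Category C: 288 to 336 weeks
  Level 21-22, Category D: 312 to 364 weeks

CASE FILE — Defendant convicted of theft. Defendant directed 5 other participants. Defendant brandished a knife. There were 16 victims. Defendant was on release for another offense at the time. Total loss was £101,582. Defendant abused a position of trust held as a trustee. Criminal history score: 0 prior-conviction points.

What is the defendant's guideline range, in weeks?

140-176 weeks

Base offense level for theft: 2.
S1 applies: 2 + 2 = 4.
S2 applies: 4 + 1 = 5.
S3 applies (level before this adjustment is 5 ≥ 5, so +6): 5 + 6 = 11.
S4 applies: 11 + 3 = 14.
S5 applies (level before this adjustment is 14 < 16, so +1): 14 + 1 = 15.
S6 applies: 15 + 1 = 16.
Final offense level: 16.
Criminal history: 0 prior points → Category A (0-1).
Level 16 falls in the 16-17 band.
Grid: Level 16-17 × Category A = 140-176 weeks.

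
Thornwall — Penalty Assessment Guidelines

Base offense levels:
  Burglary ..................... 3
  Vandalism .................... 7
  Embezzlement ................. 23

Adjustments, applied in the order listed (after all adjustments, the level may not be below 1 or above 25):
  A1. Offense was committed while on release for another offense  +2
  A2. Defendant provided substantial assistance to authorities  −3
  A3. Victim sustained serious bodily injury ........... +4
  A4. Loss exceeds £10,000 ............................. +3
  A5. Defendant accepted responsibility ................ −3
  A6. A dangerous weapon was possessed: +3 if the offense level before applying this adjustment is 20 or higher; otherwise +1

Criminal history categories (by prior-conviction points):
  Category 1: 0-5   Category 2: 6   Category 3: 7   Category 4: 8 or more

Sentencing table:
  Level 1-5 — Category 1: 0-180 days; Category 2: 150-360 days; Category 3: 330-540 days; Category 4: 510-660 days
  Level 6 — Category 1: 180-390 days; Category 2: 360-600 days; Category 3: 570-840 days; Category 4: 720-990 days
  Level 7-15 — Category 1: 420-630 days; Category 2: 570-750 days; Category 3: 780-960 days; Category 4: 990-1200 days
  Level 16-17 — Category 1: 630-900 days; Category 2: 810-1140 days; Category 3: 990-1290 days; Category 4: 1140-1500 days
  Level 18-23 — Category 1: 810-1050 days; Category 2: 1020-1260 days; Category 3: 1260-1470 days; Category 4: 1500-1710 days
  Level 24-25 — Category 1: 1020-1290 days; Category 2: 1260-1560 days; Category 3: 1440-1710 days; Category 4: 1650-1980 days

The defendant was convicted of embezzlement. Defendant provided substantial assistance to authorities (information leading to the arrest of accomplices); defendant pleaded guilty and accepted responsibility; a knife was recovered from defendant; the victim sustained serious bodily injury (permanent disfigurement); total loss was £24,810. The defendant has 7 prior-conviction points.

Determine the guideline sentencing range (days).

Base offense level for embezzlement: 23.
A2 applies: 23 − 3 = 20.
A3 applies: 20 + 4 = 24.
A4 applies: 24 + 3 = 27.
A5 applies: 27 − 3 = 24.
A6 applies (level before this adjustment is 24 ≥ 20, so +3): 24 + 3 = 27.
Level 27 exceeds the maximum of 25; capped at 25.
Final offense level: 25.
Criminal history: 7 prior points → Category 3 (7).
Level 25 falls in the 24-25 band.
Grid: Level 24-25 × Category 3 = 1440-1710 days.

1440-1710 days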